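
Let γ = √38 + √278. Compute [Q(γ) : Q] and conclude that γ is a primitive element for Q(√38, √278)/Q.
[Q(γ) : Q] = 4 (equivalently, Q(γ) = Q(√38, √278))

Obviously Q(γ) ⊆ Q(√38, √278), and [Q(√38, √278):Q] = 4 (since 38, 278 are distinct squarefree integers > 1 with 10564 not a perfect square). To show equality we compute the minimal polynomial of γ. From γ = √38 + √278: γ^2 = 38 + 2√(10564) + 278 = 316 + 2√(10564), so γ^2 - 316 = 2√(10564); squaring, (γ^2 - 316)^2 = 4·10564, i.e. γ^4 - 632γ^2 + 99856 - 42256 = 0, i.e. γ^4 - 632γ^2 + 57600 = 0. So γ is a root of x^4 - 632x^2 + 57600. This polynomial is irreducible over Q: it has no rational root (each ±√38 ± √278 is irrational), and any factorization into two quadratics over Q would force √(10564) ∈ Q (pairing opposite roots) or √38, √278 ∈ Q (other pairings), all impossible. Hence [Q(γ):Q] = 4 = [Q(√38, √278):Q], so Q(γ) = Q(√38, √278).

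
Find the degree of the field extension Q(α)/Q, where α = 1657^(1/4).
[Q(α):Q] = 4

α is a root of x^4 - 1657. By Eisenstein's criterion at the prime p = 1657 (which divides the constant term 1657 but p^2 = 2745649 does not, since 1657 is squarefree), x^4 - 1657 is irreducible over Q. Hence [Q(α):Q] = 4.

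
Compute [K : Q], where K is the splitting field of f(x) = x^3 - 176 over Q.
[K : Q] = 6

The roots of x^3 - 176 are ∛176, ω∛176, ω^2∛176 where ω = e^(2πi/3) is a primitive cube root of unity, so K = Q(∛176, ω). Now [Q(∛176):Q] = 3 (since 176 is not a perfect cube, x^3 - 176 is irreducible) and [Q(ω):Q] = 2. Both 2 and 3 divide [K:Q], and [K:Q] ≤ 3·2 = 6, so [K:Q] = 6. (Equivalently: Q(∛176) ⊂ R but ω ∉ R, so [K : Q(∛176)] = 2.)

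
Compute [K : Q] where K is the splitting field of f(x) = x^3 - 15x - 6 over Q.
[K : Q] = 6

By the rational root test, any rational root of the monic integer polynomial f(x) = x^3 - 15x - 6 must be an integer dividing the constant term -6, i.e. one of ±{1, 2, 3, 6}. Evaluating: f(1) = -20, f(-1) = 8, f(2) = -28, f(-2) = 16, f(3) = -24, f(-3) = 12, f(6) = 120, f(-6) = -132; none is 0, so f has no rational root and is therefore irreducible over Q (a cubic with no linear factor over a field is irreducible). For an irreducible cubic, the Galois group is A_3 or S_3 according as the discriminant disc(f) = -4a^3 - 27b^2 = -4·(-15)^3 - 27·(-6)^2 = 12528 is or is not a square in Q. Here disc(f) = 12528 is not a perfect square in Q, so the Galois group of f over Q is not contained in A_3 and must be all of S_3. The splitting field has degree |S_3| = 6 over Q, so [K : Q] = 6.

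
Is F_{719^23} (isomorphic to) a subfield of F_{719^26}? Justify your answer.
No: F_{719^23} is not a subfield of F_{719^26}

F_{p^m} embeds in F_{p^n} iff m | n. Here 23 ∤ 26 (since 26 = 1·23 + 3 with remainder 3 ≠ 0), so F_{719^23} is not a subfield of F_{719^26}. Equivalently: if it were, the tower law would give 23 = [F_{719^23}:F_719] dividing [F_{719^26}:F_719] = 26, contradiction.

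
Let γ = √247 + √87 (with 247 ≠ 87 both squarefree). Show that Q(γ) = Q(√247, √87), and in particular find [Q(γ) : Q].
[Q(γ) : Q] = 4 (equivalently, Q(γ) = Q(√247, √87))

Obviously Q(γ) ⊆ Q(√247, √87), and [Q(√247, √87):Q] = 4 (since 247, 87 are distinct squarefree integers > 1 with 21489 not a perfect square). To show equality we compute the minimal polynomial of γ. From γ = √247 + √87: γ^2 = 247 + 2√(21489) + 87 = 334 + 2√(21489), so γ^2 - 334 = 2√(21489); squaring, (γ^2 - 334)^2 = 4·21489, i.e. γ^4 - 668γ^2 + 111556 - 85956 = 0, i.e. γ^4 - 668γ^2 + 25600 = 0. So γ is a root of x^4 - 668x^2 + 25600. This polynomial is irreducible over Q: it has no rational root (each ±√247 ± √87 is irrational), and any factorization into two quadratics over Q would force √(21489) ∈ Q (pairing opposite roots) or √247, √87 ∈ Q (other pairings), all impossible. Hence [Q(γ):Q] = 4 = [Q(√247, √87):Q], so Q(γ) = Q(√247, √87).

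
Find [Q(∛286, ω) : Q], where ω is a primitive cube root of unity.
[Q(∛286, ω) : Q] = 6

[Q(∛286):Q] = 3 (min poly x^3 - 286, irreducible since 286 is not a perfect cube). [Q(ω):Q] = 2 (min poly x^2 + x + 1). Since Q(∛286) ⊂ R and ω ∉ R, we have ω ∉ Q(∛286), so x^2 + x + 1 remains irreducible over Q(∛286) and [Q(∛286, ω) : Q(∛286)] = 2. By the tower law, [Q(∛286, ω) : Q] = 3 · 2 = 6. (In fact Q(∛286, ω) is the splitting field of x^3 - 286 over Q.)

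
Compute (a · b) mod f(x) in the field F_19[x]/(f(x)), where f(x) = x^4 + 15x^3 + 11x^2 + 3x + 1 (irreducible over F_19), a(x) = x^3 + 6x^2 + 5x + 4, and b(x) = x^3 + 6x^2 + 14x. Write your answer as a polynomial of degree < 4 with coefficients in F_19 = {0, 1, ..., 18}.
a · b ≡ 10x^3 + 16x^2 + x + 6 (mod f(x))

Multiply in F_19[x]: a(x)·b(x) = (x^3 + 6x^2 + 5x + 4)·(x^3 + 6x^2 + 14x) = x^6 + 12x^5 + 17x^4 + 4x^3 + 18x^2 + 18x. This has degree ≥ 4, so divide by f(x) over F_19: x^6 + 12x^5 + 17x^4 + 4x^3 + 18x^2 + 18x = (x^2 + 16x + 13)·(x^4 + 15x^3 + 11x^2 + 3x + 1) + (10x^3 + 16x^2 + x + 6). Hence a·b ≡ 10x^3 + 16x^2 + x + 6 (mod f). (F_19[x]/(f) is a field with 19^4 = 130321 elements since f is irreducible of degree 4.)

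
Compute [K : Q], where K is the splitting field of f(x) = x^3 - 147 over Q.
[K : Q] = 6

The roots of x^3 - 147 are ∛147, ω∛147, ω^2∛147 where ω = e^(2πi/3) is a primitive cube root of unity, so K = Q(∛147, ω). Now [Q(∛147):Q] = 3 (since 147 is not a perfect cube, x^3 - 147 is irreducible) and [Q(ω):Q] = 2. Both 2 and 3 divide [K:Q], and [K:Q] ≤ 3·2 = 6, so [K:Q] = 6. (Equivalently: Q(∛147) ⊂ R but ω ∉ R, so [K : Q(∛147)] = 2.)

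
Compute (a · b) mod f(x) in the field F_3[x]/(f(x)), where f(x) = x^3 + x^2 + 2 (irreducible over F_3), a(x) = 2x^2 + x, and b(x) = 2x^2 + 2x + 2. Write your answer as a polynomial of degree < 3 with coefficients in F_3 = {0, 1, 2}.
a · b ≡ x^2 + 2 (mod f(x))

Multiply in F_3[x]: a(x)·b(x) = (2x^2 + x)·(2x^2 + 2x + 2) = x^4 + 2x. This has degree ≥ 3, so divide by f(x) over F_3: x^4 + 2x = (x + 2)·(x^3 + x^2 + 2) + (x^2 + 2). Hence a·b ≡ x^2 + 2 (mod f). (F_3[x]/(f) is a field with 3^3 = 27 elements since f is irreducible of degree 3.)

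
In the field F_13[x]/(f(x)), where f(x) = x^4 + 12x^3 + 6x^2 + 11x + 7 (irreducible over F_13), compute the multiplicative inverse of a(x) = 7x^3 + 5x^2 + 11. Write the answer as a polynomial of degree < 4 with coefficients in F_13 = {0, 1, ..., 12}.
a(x)^(-1) ≡ 9x^2 + 9x + 12 (mod f(x))

Since f is irreducible over F_13, F_13[x]/(f) is a field and a(x) ≠ 0 has an inverse. Apply the extended Euclidean algorithm to f(x) and a(x) in F_13[x]: f(x) = (2x + 4)·a(x) + (12x^2 + 2x + 2);  a(x) = (6x + 7)·(12x^2 + 2x + 2) + (10). The last nonzero remainder is the constant 10 = gcd(f, a) in F_13. Back-substituting through the division chain expresses 10 = s(x)·a(x) + t(x)·f(x) with s(x) ≡ 12x^2 + 12x + 3 (mod f), so (12x^2 + 12x + 3)·a(x) ≡ 10 (mod f). Multiplying by 10^(-1) ≡ 4 in F_13 gives a(x)^(-1) ≡ 4·(12x^2 + 12x + 3) ≡ 9x^2 + 9x + 12 (mod f). Check: (7x^3 + 5x^2 + 11)·(9x^2 + 9x + 12) = 11x^5 + 4x^4 + 12x^3 + 3x^2 + 8x + 2 ≡ 1 (mod x^4 + 12x^3 + 6x^2 + 11x + 7).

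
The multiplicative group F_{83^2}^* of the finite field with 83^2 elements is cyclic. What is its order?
|F_{83^2}^*| = 6888

F_{83^2} has 83^2 = 6889 elements; its multiplicative group consists of all nonzero elements, so |F_{83^2}^*| = 6889 - 1 = 6888. (It is cyclic since any finite subgroup of the multiplicative group of a field is cyclic.)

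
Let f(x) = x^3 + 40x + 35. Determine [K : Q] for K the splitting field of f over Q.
[K : Q] = 6

By the rational root test, any rational root of the monic integer polynomial f(x) = x^3 + 40x + 35 must be an integer dividing the constant term 35, i.e. one of ±{1, 5, 7, 35}. Evaluating: f(1) = 76, f(-1) = -6, f(5) = 360, f(-5) = -290, f(7) = 658, f(-7) = -588, f(35) = 44310, f(-35) = -44240; none is 0, so f has no rational root and is therefore irreducible over Q (a cubic with no linear factor over a field is irreducible). For an irreducible cubic, the Galois group is A_3 or S_3 according as the discriminant disc(f) = -4a^3 - 27b^2 = -4·(40)^3 - 27·(35)^2 = -289075 is or is not a square in Q. Here disc(f) = -289075 is not a perfect square in Q, so the Galois group of f over Q is not contained in A_3 and must be all of S_3. The splitting field has degree |S_3| = 6 over Q, so [K : Q] = 6.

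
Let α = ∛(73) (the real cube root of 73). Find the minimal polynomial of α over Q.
m_α(x) = x^3 - 73

α satisfies α^3 = 73, so x^3 - 73 annihilates α. By the rational root test, a rational root p/q (in lowest terms) of x^3 - 73 would satisfy p^3 = 73 q^3, forcing q = 1 and p^3 = 73; but 73 is not a perfect cube, contradiction. A monic cubic over Q with no rational root is irreducible (any nontrivial factorization would include a linear factor). Hence x^3 - 73 is the minimal polynomial of α, and in particular [Q(α):Q] = 3.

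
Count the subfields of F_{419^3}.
F_{419^3} has 2 subfields

The subfields of F_{p^n} are exactly the fields F_{p^d} for d | n (each is the fixed field of the unique index-d subgroup of Gal(F_{p^n}/F_p) ≅ Z/nZ). The divisors of n = 3 are {1, 3}, giving 2 subfields: F_{419^1}, F_{419^3}.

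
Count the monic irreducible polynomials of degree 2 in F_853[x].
There are 363378 monic irreducible polynomials of degree 2 over F_853

Each element of F_{853^2} that lies in no proper subfield is a root of exactly one monic irreducible of degree 2 over F_853, and each such polynomial has 2 distinct roots in F_{853^2}. By Möbius inversion the count is N_853(2) = (1/2) Σ_{d|2} μ(2/d) · 853^d = (1/2)(μ(2)·853^1 + μ(1)·853^2) = 726756/2 = 363378.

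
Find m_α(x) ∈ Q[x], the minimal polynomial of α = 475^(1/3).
m_α(x) = x^3 - 475

α satisfies α^3 = 475, so x^3 - 475 annihilates α. By the rational root test, a rational root p/q (in lowest terms) of x^3 - 475 would satisfy p^3 = 475 q^3, forcing q = 1 and p^3 = 475; but 475 is not a perfect cube, contradiction. A monic cubic over Q with no rational root is irreducible (any nontrivial factorization would include a linear factor). Hence x^3 - 475 is the minimal polynomial of α, and in particular [Q(α):Q] = 3.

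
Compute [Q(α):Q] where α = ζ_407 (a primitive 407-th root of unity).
[Q(α):Q] = 360

The minimal polynomial of ζ_407 over Q is the 407-th cyclotomic polynomial Φ_407(x), which is irreducible over Q and has degree φ(407) = 360. Hence [Q(α):Q] = φ(407) = 360.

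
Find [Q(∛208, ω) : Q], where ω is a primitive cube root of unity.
[Q(∛208, ω) : Q] = 6

[Q(∛208):Q] = 3 (min poly x^3 - 208, irreducible since 208 is not a perfect cube). [Q(ω):Q] = 2 (min poly x^2 + x + 1). Since Q(∛208) ⊂ R and ω ∉ R, we have ω ∉ Q(∛208), so x^2 + x + 1 remains irreducible over Q(∛208) and [Q(∛208, ω) : Q(∛208)] = 2. By the tower law, [Q(∛208, ω) : Q] = 3 · 2 = 6. (In fact Q(∛208, ω) is the splitting field of x^3 - 208 over Q.)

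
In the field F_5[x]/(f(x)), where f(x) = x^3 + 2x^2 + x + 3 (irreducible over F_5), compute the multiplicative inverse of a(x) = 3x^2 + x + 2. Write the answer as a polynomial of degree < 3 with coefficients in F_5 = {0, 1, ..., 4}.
a(x)^(-1) ≡ 3x^2 + 4x + 1 (mod f(x))

Since f is irreducible over F_5, F_5[x]/(f) is a field and a(x) ≠ 0 has an inverse. Apply the extended Euclidean algorithm to f(x) and a(x) in F_5[x]: f(x) = (2x)·a(x) + (2x + 3);  a(x) = (4x + 2)·(2x + 3) + (1). The last nonzero remainder is the constant 1 = gcd(f, a) in F_5. Back-substituting through the division chain expresses 1 = s(x)·a(x) + t(x)·f(x) with s(x) ≡ 3x^2 + 4x + 1 (mod f), so a(x)^(-1) ≡ s(x) = 3x^2 + 4x + 1 (mod f). Check: (3x^2 + x + 2)·(3x^2 + 4x + 1) = 4x^4 + 3x^2 + 4x + 2 ≡ 1 (mod x^3 + 2x^2 + x + 3).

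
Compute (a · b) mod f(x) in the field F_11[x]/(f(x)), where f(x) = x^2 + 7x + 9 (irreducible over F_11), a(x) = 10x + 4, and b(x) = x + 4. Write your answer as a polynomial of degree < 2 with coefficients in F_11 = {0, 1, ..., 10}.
a · b ≡ 7x + 3 (mod f(x))

Multiply in F_11[x]: a(x)·b(x) = (10x + 4)·(x + 4) = 10x^2 + 5. This has degree ≥ 2, so divide by f(x) over F_11: 10x^2 + 5 = (10)·(x^2 + 7x + 9) + (7x + 3). Hence a·b ≡ 7x + 3 (mod f). (F_11[x]/(f) is a field with 11^2 = 121 elements since f is irreducible of degree 2.)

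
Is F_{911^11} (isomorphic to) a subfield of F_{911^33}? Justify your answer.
Yes: F_{911^11} is a subfield of F_{911^33}

F_{p^m} embeds in F_{p^n} iff m | n (since F_{p^n} is the splitting field of x^(p^n) - x, and F_{p^m} ⊂ F_{p^n} forces p^n to be a power of p^m, i.e. m | n; conversely if m | n then every root of x^(p^m) - x is a root of x^(p^n) - x). Here 11 | 33 (since 33 = 3·11), so F_{911^11} is a subfield of F_{911^33}, and [F_{911^33} : F_{911^11}] = 33/11 = 3.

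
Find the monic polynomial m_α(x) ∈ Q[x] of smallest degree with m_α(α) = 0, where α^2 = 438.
m_α(x) = x^2 - 438

α satisfies α^2 - 438 = 0, so x^2 - 438 annihilates α. Since d = 438 is squarefree and ≠ 1, it is not a perfect square in Q, so x^2 - 438 has no rational root and is therefore irreducible over Q (a degree-2 polynomial over a field is irreducible iff it has no root). Hence m_α(x) = x^2 - 438.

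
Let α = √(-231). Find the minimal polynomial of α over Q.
m_α(x) = x^2 + 231

α satisfies α^2 + 231 = 0, so x^2 + 231 annihilates α. Since d = -231 is squarefree and ≠ 1, it is not a perfect square in Q, so x^2 + 231 has no rational root and is therefore irreducible over Q (a degree-2 polynomial over a field is irreducible iff it has no root). Hence m_α(x) = x^2 + 231.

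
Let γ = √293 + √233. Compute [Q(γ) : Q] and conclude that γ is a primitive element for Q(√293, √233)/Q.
[Q(γ) : Q] = 4 (equivalently, Q(γ) = Q(√293, √233))

Obviously Q(γ) ⊆ Q(√293, √233), and [Q(√293, √233):Q] = 4 (since 293, 233 are distinct squarefree integers > 1 with 68269 not a perfect square). To show equality we compute the minimal polynomial of γ. From γ = √293 + √233: γ^2 = 293 + 2√(68269) + 233 = 526 + 2√(68269), so γ^2 - 526 = 2√(68269); squaring, (γ^2 - 526)^2 = 4·68269, i.e. γ^4 - 1052γ^2 + 276676 - 273076 = 0, i.e. γ^4 - 1052γ^2 + 3600 = 0. So γ is a root of x^4 - 1052x^2 + 3600. This polynomial is irreducible over Q: it has no rational root (each ±√293 ± √233 is irrational), and any factorization into two quadratics over Q would force √(68269) ∈ Q (pairing opposite roots) or √293, √233 ∈ Q (other pairings), all impossible. Hence [Q(γ):Q] = 4 = [Q(√293, √233):Q], so Q(γ) = Q(√293, √233).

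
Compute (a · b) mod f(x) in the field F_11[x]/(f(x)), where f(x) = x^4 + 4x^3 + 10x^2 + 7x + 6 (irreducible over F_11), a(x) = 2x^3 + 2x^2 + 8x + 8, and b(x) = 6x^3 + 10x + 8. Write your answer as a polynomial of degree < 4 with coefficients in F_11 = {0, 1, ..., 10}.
a · b ≡ 3x^3 + 5x^2 + 2x + 7 (mod f(x))

Multiply in F_11[x]: a(x)·b(x) = (2x^3 + 2x^2 + 8x + 8)·(6x^3 + 10x + 8) = x^6 + x^5 + 2x^4 + 7x^3 + 8x^2 + x + 9. This has degree ≥ 4, so divide by f(x) over F_11: x^6 + x^5 + 2x^4 + 7x^3 + 8x^2 + x + 9 = (x^2 + 8x + 4)·(x^4 + 4x^3 + 10x^2 + 7x + 6) + (3x^3 + 5x^2 + 2x + 7). Hence a·b ≡ 3x^3 + 5x^2 + 2x + 7 (mod f). (F_11[x]/(f) is a field with 11^4 = 14641 elements since f is irreducible of degree 4.)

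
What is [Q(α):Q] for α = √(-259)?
[Q(α):Q] = 2

[Q(α):Q] equals the degree of the minimal polynomial of α. Here α^2 = -259 and x^2 + 259 is irreducible (d = -259 is squarefree, ≠ 1, hence not a square), so deg(m_α) = 2. Thus [Q(α):Q] = 2.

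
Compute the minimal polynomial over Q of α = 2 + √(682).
m_α(x) = x^2 - 4x - 678

From α - 2 = √(682), squaring gives (α - 2)^2 = 682, i.e. α^2 - 4α + 4 = 682, so α^2 - 4α - 678 = 0. The discriminant of x^2 - 4x - 678 is (-4)^2 - 4·(-678) = 16 + 2712 = 2728, and 4·(682) is not a perfect square in Q since 682 is squarefree and ≠ 1. Hence x^2 - 4x - 678 is irreducible over Q and is the minimal polynomial of α.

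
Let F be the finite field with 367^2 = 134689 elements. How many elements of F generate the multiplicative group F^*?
There are φ(134688) = 42240 primitive elements

F_q^* is cyclic of order q - 1 = 134688. A cyclic group of order m has exactly φ(m) generators. Here m = 134688 = 2^5 · 3 · 23 · 61, so the number of primitive elements is φ(134688) = 42240.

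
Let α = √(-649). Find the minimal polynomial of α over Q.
m_α(x) = x^2 + 649

α satisfies α^2 + 649 = 0, so x^2 + 649 annihilates α. Since d = -649 is squarefree and ≠ 1, it is not a perfect square in Q, so x^2 + 649 has no rational root and is therefore irreducible over Q (a degree-2 polynomial over a field is irreducible iff it has no root). Hence m_α(x) = x^2 + 649.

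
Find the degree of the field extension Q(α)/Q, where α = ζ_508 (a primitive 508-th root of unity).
[Q(α):Q] = 252

The minimal polynomial of ζ_508 over Q is the 508-th cyclotomic polynomial Φ_508(x), which is irreducible over Q and has degree φ(508) = 252. Hence [Q(α):Q] = φ(508) = 252.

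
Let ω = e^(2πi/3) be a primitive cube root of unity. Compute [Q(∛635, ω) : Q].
[Q(∛635, ω) : Q] = 6

[Q(∛635):Q] = 3 (min poly x^3 - 635, irreducible since 635 is not a perfect cube). [Q(ω):Q] = 2 (min poly x^2 + x + 1). Since Q(∛635) ⊂ R and ω ∉ R, we have ω ∉ Q(∛635), so x^2 + x + 1 remains irreducible over Q(∛635) and [Q(∛635, ω) : Q(∛635)] = 2. By the tower law, [Q(∛635, ω) : Q] = 3 · 2 = 6. (In fact Q(∛635, ω) is the splitting field of x^3 - 635 over Q.)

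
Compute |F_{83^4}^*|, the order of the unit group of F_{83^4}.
|F_{83^4}^*| = 47458320

F_{83^4} has 83^4 = 47458321 elements; its multiplicative group consists of all nonzero elements, so |F_{83^4}^*| = 47458321 - 1 = 47458320. (It is cyclic since any finite subgroup of the multiplicative group of a field is cyclic.)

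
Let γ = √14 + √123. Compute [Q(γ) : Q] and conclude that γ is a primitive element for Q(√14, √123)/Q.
[Q(γ) : Q] = 4 (equivalently, Q(γ) = Q(√14, √123))

Obviously Q(γ) ⊆ Q(√14, √123), and [Q(√14, √123):Q] = 4 (since 14, 123 are distinct squarefree integers > 1 with 1722 not a perfect square). To show equality we compute the minimal polynomial of γ. From γ = √14 + √123: γ^2 = 14 + 2√(1722) + 123 = 137 + 2√(1722), so γ^2 - 137 = 2√(1722); squaring, (γ^2 - 137)^2 = 4·1722, i.e. γ^4 - 274γ^2 + 18769 - 6888 = 0, i.e. γ^4 - 274γ^2 + 11881 = 0. So γ is a root of x^4 - 274x^2 + 11881. This polynomial is irreducible over Q: it has no rational root (each ±√14 ± √123 is irrational), and any factorization into two quadratics over Q would force √(1722) ∈ Q (pairing opposite roots) or √14, √123 ∈ Q (other pairings), all impossible. Hence [Q(γ):Q] = 4 = [Q(√14, √123):Q], so Q(γ) = Q(√14, √123).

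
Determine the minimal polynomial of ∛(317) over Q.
m_α(x) = x^3 - 317

α satisfies α^3 = 317, so x^3 - 317 annihilates α. By the rational root test, a rational root p/q (in lowest terms) of x^3 - 317 would satisfy p^3 = 317 q^3, forcing q = 1 and p^3 = 317; but 317 is not a perfect cube, contradiction. A monic cubic over Q with no rational root is irreducible (any nontrivial factorization would include a linear factor). Hence x^3 - 317 is the minimal polynomial of α, and in particular [Q(α):Q] = 3.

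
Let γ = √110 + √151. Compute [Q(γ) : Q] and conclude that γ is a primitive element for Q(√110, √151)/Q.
[Q(γ) : Q] = 4 (equivalently, Q(γ) = Q(√110, √151))

Obviously Q(γ) ⊆ Q(√110, √151), and [Q(√110, √151):Q] = 4 (since 110, 151 are distinct squarefree integers > 1 with 16610 not a perfect square). To show equality we compute the minimal polynomial of γ. From γ = √110 + √151: γ^2 = 110 + 2√(16610) + 151 = 261 + 2√(16610), so γ^2 - 261 = 2√(16610); squaring, (γ^2 - 261)^2 = 4·16610, i.e. γ^4 - 522γ^2 + 68121 - 66440 = 0, i.e. γ^4 - 522γ^2 + 1681 = 0. So γ is a root of x^4 - 522x^2 + 1681. This polynomial is irreducible over Q: it has no rational root (each ±√110 ± √151 is irrational), and any factorization into two quadratics over Q would force √(16610) ∈ Q (pairing opposite roots) or √110, √151 ∈ Q (other pairings), all impossible. Hence [Q(γ):Q] = 4 = [Q(√110, √151):Q], so Q(γ) = Q(√110, √151).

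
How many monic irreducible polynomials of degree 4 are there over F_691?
There are 56996906970 monic irreducible polynomials of degree 4 over F_691

Each element of F_{691^4} that lies in no proper subfield is a root of exactly one monic irreducible of degree 4 over F_691, and each such polynomial has 4 distinct roots in F_{691^4}. By Möbius inversion the count is N_691(4) = (1/4) Σ_{d|4} μ(4/d) · 691^d = (1/4)(μ(4)·691^1 + μ(2)·691^2 + μ(1)·691^4) = 227987627880/4 = 56996906970.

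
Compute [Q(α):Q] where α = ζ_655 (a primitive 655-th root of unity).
[Q(α):Q] = 520

The minimal polynomial of ζ_655 over Q is the 655-th cyclotomic polynomial Φ_655(x), which is irreducible over Q and has degree φ(655) = 520. Hence [Q(α):Q] = φ(655) = 520.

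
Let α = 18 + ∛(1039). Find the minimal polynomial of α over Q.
m_α(x) = x^3 - 54x^2 + 972x - 6871

Set β = α - 18 = ∛(1039), so β^3 = 1039. Then (α - 18)^3 - 1039 = 0, i.e. α is a root of g(x) = (x - 18)^3 - 1039 = x^3 - 54x^2 + 972x - 6871. Since g(x) = h(x - 18) where h(x) = x^3 - 1039, and h is irreducible over Q (because 1039 is not a perfect cube, so h has no rational root, and a monic cubic with no rational root is irreducible), g is also irreducible (irreducibility is preserved under the substitution x → x - 18). Hence m_α(x) = x^3 - 54x^2 + 972x - 6871.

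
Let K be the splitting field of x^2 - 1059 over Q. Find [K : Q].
[K : Q] = 2

f(x) = x^2 - 1059 factors as (x - √1059)(x + √1059). The splitting field is K = Q(√1059). Since 1059 is squarefree and > 1, it is not a perfect square, so x^2 - 1059 is irreducible over Q and [Q(√1059) : Q] = 2. Hence [K : Q] = 2.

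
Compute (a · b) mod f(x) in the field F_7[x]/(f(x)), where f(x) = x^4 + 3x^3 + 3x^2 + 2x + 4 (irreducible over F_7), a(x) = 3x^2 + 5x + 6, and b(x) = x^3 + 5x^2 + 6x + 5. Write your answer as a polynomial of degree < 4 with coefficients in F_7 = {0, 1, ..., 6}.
a · b ≡ x^2 + 6x (mod f(x))

Multiply in F_7[x]: a(x)·b(x) = (3x^2 + 5x + 6)·(x^3 + 5x^2 + 6x + 5) = 3x^5 + 6x^4 + 5x^2 + 5x + 2. This has degree ≥ 4, so divide by f(x) over F_7: 3x^5 + 6x^4 + 5x^2 + 5x + 2 = (3x + 4)·(x^4 + 3x^3 + 3x^2 + 2x + 4) + (x^2 + 6x). Hence a·b ≡ x^2 + 6x (mod f). (F_7[x]/(f) is a field with 7^4 = 2401 elements since f is irreducible of degree 4.)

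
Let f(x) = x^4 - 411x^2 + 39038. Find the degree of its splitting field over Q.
[K : Q] = 4

Solving the quadratic in x^2: x^2 = (411 ± √(411^2 - 4·39038))/2 = (411 ± √12769)/2 = (411 ± 113)/2, giving x^2 = 262 or x^2 = 149. So f(x) = (x^2 - 262)(x^2 - 149) and the roots of f are ±√262, ±√149. Hence the splitting field is K = Q(√262, √149). Since 262 and 149 are distinct squarefree integers > 1, their product 39038 is not a perfect square, so √149 ∉ Q(√262). By the tower law [K:Q] = [Q(√262,√149):Q(√262)] · [Q(√262):Q] = 2 · 2 = 4.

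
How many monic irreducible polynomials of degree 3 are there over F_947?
There are 283092392 monic irreducible polynomials of degree 3 over F_947

Each element of F_{947^3} that lies in no proper subfield is a root of exactly one monic irreducible of degree 3 over F_947, and each such polynomial has 3 distinct roots in F_{947^3}. By Möbius inversion the count is N_947(3) = (1/3) Σ_{d|3} μ(3/d) · 947^d = (1/3)(μ(3)·947^1 + μ(1)·947^3) = 849277176/3 = 283092392.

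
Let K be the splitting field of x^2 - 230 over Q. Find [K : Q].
[K : Q] = 2

f(x) = x^2 - 230 factors as (x - √230)(x + √230). The splitting field is K = Q(√230). Since 230 is squarefree and > 1, it is not a perfect square, so x^2 - 230 is irreducible over Q and [Q(√230) : Q] = 2. Hence [K : Q] = 2.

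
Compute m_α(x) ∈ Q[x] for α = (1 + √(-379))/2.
m_α(x) = x^2 - x + 95

From 2α - 1 = √(-379), squaring gives (2α - 1)^2 = -379, i.e. 4α^2 - 4α + 1 = -379, so α^2 - α + (1 + 379)/4 = 0. Since -379 ≡ 1 (mod 4), (1 + 379)/4 = 95 ∈ Z. The polynomial x^2 - x + 95 has discriminant 1 - 4·(95) = -379, which is not a perfect square in Q (d = -379 is squarefree and ≠ 1), so x^2 - x + 95 is irreducible over Q. It is the minimal polynomial of α.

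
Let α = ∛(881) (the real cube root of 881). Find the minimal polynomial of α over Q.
m_α(x) = x^3 - 881

α satisfies α^3 = 881, so x^3 - 881 annihilates α. By the rational root test, a rational root p/q (in lowest terms) of x^3 - 881 would satisfy p^3 = 881 q^3, forcing q = 1 and p^3 = 881; but 881 is not a perfect cube, contradiction. A monic cubic over Q with no rational root is irreducible (any nontrivial factorization would include a linear factor). Hence x^3 - 881 is the minimal polynomial of α, and in particular [Q(α):Q] = 3.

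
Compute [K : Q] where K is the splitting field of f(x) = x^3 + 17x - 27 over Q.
[K : Q] = 6

By the rational root test, any rational root of the monic integer polynomial f(x) = x^3 + 17x - 27 must be an integer dividing the constant term -27, i.e. one of ±{1, 3, 9, 27}. Evaluating: f(1) = -9, f(-1) = -45, f(3) = 51, f(-3) = -105, f(9) = 855, f(-9) = -909, f(27) = 20115, f(-27) = -20169; none is 0, so f has no rational root and is therefore irreducible over Q (a cubic with no linear factor over a field is irreducible). For an irreducible cubic, the Galois group is A_3 or S_3 according as the discriminant disc(f) = -4a^3 - 27b^2 = -4·(17)^3 - 27·(-27)^2 = -39335 is or is not a square in Q. Here disc(f) = -39335 is not a perfect square in Q, so the Galois group of f over Q is not contained in A_3 and must be all of S_3. The splitting field has degree |S_3| = 6 over Q, so [K : Q] = 6.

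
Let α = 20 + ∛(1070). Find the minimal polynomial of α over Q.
m_α(x) = x^3 - 60x^2 + 1200x - 9070

Set β = α - 20 = ∛(1070), so β^3 = 1070. Then (α - 20)^3 - 1070 = 0, i.e. α is a root of g(x) = (x - 20)^3 - 1070 = x^3 - 60x^2 + 1200x - 9070. Since g(x) = h(x - 20) where h(x) = x^3 - 1070, and h is irreducible over Q (because 1070 is not a perfect cube, so h has no rational root, and a monic cubic with no rational root is irreducible), g is also irreducible (irreducibility is preserved under the substitution x → x - 20). Hence m_α(x) = x^3 - 60x^2 + 1200x - 9070.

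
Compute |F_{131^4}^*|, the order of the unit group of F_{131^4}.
|F_{131^4}^*| = 294499920

F_{131^4} has 131^4 = 294499921 elements; its multiplicative group consists of all nonzero elements, so |F_{131^4}^*| = 294499921 - 1 = 294499920. (It is cyclic since any finite subgroup of the multiplicative group of a field is cyclic.)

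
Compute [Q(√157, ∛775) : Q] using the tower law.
[Q(√157, ∛775) : Q] = 6

Let L = Q(√157, ∛775). Since Q(√157) ⊂ L and [Q(√157):Q] = 2, the tower law gives 2 | [L:Q]. Likewise Q(∛775) ⊂ L with [Q(∛775):Q] = 3 (because 775 is not a perfect cube), so 3 | [L:Q]. As gcd(2,3) = 1, [L:Q] is divisible by 6. Conversely L is generated over Q by √157 and ∛775, so [L:Q] ≤ 2·3 = 6. Therefore [Q(√157, ∛775) : Q] = 6.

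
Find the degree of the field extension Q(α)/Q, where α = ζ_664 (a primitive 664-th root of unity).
[Q(α):Q] = 328

The minimal polynomial of ζ_664 over Q is the 664-th cyclotomic polynomial Φ_664(x), which is irreducible over Q and has degree φ(664) = 328. Hence [Q(α):Q] = φ(664) = 328.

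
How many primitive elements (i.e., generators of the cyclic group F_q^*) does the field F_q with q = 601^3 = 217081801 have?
There are φ(217081800) = 53429760 primitive elements

F_q^* is cyclic of order q - 1 = 217081800. A cyclic group of order m has exactly φ(m) generators. Here m = 217081800 = 2^3 · 3^2 · 5^2 · 13 · 9277, so the number of primitive elements is φ(217081800) = 53429760.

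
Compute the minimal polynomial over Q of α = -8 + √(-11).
m_α(x) = x^2 + 16x + 75

From α + 8 = √(-11), squaring gives (α + 8)^2 = -11, i.e. α^2 + 16α + 64 = -11, so α^2 + 16α + 75 = 0. The discriminant of x^2 + 16x + 75 is (16)^2 - 4·(75) = 256 - 300 = -44, and 4·(-11) is not a perfect square in Q since -11 is squarefree and ≠ 1. Hence x^2 + 16x + 75 is irreducible over Q and is the minimal polynomial of α.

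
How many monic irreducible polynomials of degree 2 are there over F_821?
There are 336610 monic irreducible polynomials of degree 2 over F_821

Each element of F_{821^2} that lies in no proper subfield is a root of exactly one monic irreducible of degree 2 over F_821, and each such polynomial has 2 distinct roots in F_{821^2}. By Möbius inversion the count is N_821(2) = (1/2) Σ_{d|2} μ(2/d) · 821^d = (1/2)(μ(2)·821^1 + μ(1)·821^2) = 673220/2 = 336610.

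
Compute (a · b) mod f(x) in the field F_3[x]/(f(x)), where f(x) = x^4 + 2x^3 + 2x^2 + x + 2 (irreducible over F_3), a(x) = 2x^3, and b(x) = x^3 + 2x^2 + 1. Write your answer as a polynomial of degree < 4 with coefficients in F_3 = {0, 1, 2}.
a · b ≡ 2x^3 + x^2 + x + 2 (mod f(x))

Multiply in F_3[x]: a(x)·b(x) = (2x^3)·(x^3 + 2x^2 + 1) = 2x^6 + x^5 + 2x^3. This has degree ≥ 4, so divide by f(x) over F_3: 2x^6 + x^5 + 2x^3 = (2x^2 + 2)·(x^4 + 2x^3 + 2x^2 + x + 2) + (2x^3 + x^2 + x + 2). Hence a·b ≡ 2x^3 + x^2 + x + 2 (mod f). (F_3[x]/(f) is a field with 3^4 = 81 elements since f is irreducible of degree 4.)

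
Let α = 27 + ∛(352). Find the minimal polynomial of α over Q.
m_α(x) = x^3 - 81x^2 + 2187x - 20035

Set β = α - 27 = ∛(352), so β^3 = 352. Then (α - 27)^3 - 352 = 0, i.e. α is a root of g(x) = (x - 27)^3 - 352 = x^3 - 81x^2 + 2187x - 20035. Since g(x) = h(x - 27) where h(x) = x^3 - 352, and h is irreducible over Q (because 352 is not a perfect cube, so h has no rational root, and a monic cubic with no rational root is irreducible), g is also irreducible (irreducibility is preserved under the substitution x → x - 27). Hence m_α(x) = x^3 - 81x^2 + 2187x - 20035.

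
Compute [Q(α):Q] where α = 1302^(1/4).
[Q(α):Q] = 4

α is a root of x^4 - 1302. By Eisenstein's criterion at the prime p = 2 (which divides the constant term 1302 but p^2 = 4 does not, since 1302 is squarefree), x^4 - 1302 is irreducible over Q. Hence [Q(α):Q] = 4.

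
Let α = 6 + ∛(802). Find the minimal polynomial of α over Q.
m_α(x) = x^3 - 18x^2 + 108x - 1018

Set β = α - 6 = ∛(802), so β^3 = 802. Then (α - 6)^3 - 802 = 0, i.e. α is a root of g(x) = (x - 6)^3 - 802 = x^3 - 18x^2 + 108x - 1018. Since g(x) = h(x - 6) where h(x) = x^3 - 802, and h is irreducible over Q (because 802 is not a perfect cube, so h has no rational root, and a monic cubic with no rational root is irreducible), g is also irreducible (irreducibility is preserved under the substitution x → x - 6). Hence m_α(x) = x^3 - 18x^2 + 108x - 1018.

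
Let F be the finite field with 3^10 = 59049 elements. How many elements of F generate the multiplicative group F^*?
There are φ(59048) = 26400 primitive elements

F_q^* is cyclic of order q - 1 = 59048. A cyclic group of order m has exactly φ(m) generators. Here m = 59048 = 2^3 · 11^2 · 61, so the number of primitive elements is φ(59048) = 26400.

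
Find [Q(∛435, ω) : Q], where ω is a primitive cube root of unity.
[Q(∛435, ω) : Q] = 6

[Q(∛435):Q] = 3 (min poly x^3 - 435, irreducible since 435 is not a perfect cube). [Q(ω):Q] = 2 (min poly x^2 + x + 1). Since Q(∛435) ⊂ R and ω ∉ R, we have ω ∉ Q(∛435), so x^2 + x + 1 remains irreducible over Q(∛435) and [Q(∛435, ω) : Q(∛435)] = 2. By the tower law, [Q(∛435, ω) : Q] = 3 · 2 = 6. (In fact Q(∛435, ω) is the splitting field of x^3 - 435 over Q.)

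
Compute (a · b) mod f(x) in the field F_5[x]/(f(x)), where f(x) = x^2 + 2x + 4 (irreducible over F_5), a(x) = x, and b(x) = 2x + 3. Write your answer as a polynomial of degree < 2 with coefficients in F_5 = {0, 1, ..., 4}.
a · b ≡ 4x + 2 (mod f(x))

Multiply in F_5[x]: a(x)·b(x) = (x)·(2x + 3) = 2x^2 + 3x. This has degree ≥ 2, so divide by f(x) over F_5: 2x^2 + 3x = (2)·(x^2 + 2x + 4) + (4x + 2). Hence a·b ≡ 4x + 2 (mod f). (F_5[x]/(f) is a field with 5^2 = 25 elements since f is irreducible of degree 2.)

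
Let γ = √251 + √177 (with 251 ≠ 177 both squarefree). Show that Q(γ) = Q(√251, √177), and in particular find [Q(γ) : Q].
[Q(γ) : Q] = 4 (equivalently, Q(γ) = Q(√251, √177))

Obviously Q(γ) ⊆ Q(√251, √177), and [Q(√251, √177):Q] = 4 (since 251, 177 are distinct squarefree integers > 1 with 44427 not a perfect square). To show equality we compute the minimal polynomial of γ. From γ = √251 + √177: γ^2 = 251 + 2√(44427) + 177 = 428 + 2√(44427), so γ^2 - 428 = 2√(44427); squaring, (γ^2 - 428)^2 = 4·44427, i.e. γ^4 - 856γ^2 + 183184 - 177708 = 0, i.e. γ^4 - 856γ^2 + 5476 = 0. So γ is a root of x^4 - 856x^2 + 5476. This polynomial is irreducible over Q: it has no rational root (each ±√251 ± √177 is irrational), and any factorization into two quadratics over Q would force √(44427) ∈ Q (pairing opposite roots) or √251, √177 ∈ Q (other pairings), all impossible. Hence [Q(γ):Q] = 4 = [Q(√251, √177):Q], so Q(γ) = Q(√251, √177).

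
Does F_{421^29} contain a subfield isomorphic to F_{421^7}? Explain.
No: F_{421^7} is not a subfield of F_{421^29}

F_{p^m} embeds in F_{p^n} iff m | n. Here 7 ∤ 29 (since 29 = 4·7 + 1 with remainder 1 ≠ 0), so F_{421^7} is not a subfield of F_{421^29}. Equivalently: if it were, the tower law would give 7 = [F_{421^7}:F_421] dividing [F_{421^29}:F_421] = 29, contradiction.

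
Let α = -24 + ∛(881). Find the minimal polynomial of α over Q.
m_α(x) = x^3 + 72x^2 + 1728x + 12943

Set β = α + 24 = ∛(881), so β^3 = 881. Then (α + 24)^3 - 881 = 0, i.e. α is a root of g(x) = (x + 24)^3 - 881 = x^3 + 72x^2 + 1728x + 12943. Since g(x) = h(x + 24) where h(x) = x^3 - 881, and h is irreducible over Q (because 881 is not a perfect cube, so h has no rational root, and a monic cubic with no rational root is irreducible), g is also irreducible (irreducibility is preserved under the substitution x → x + 24). Hence m_α(x) = x^3 + 72x^2 + 1728x + 12943.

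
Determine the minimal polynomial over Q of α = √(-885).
m_α(x) = x^2 + 885

α satisfies α^2 + 885 = 0, so x^2 + 885 annihilates α. Since d = -885 is squarefree and ≠ 1, it is not a perfect square in Q, so x^2 + 885 has no rational root and is therefore irreducible over Q (a degree-2 polynomial over a field is irreducible iff it has no root). Hence m_α(x) = x^2 + 885.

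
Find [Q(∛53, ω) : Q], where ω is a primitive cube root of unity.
[Q(∛53, ω) : Q] = 6

[Q(∛53):Q] = 3 (min poly x^3 - 53, irreducible since 53 is not a perfect cube). [Q(ω):Q] = 2 (min poly x^2 + x + 1). Since Q(∛53) ⊂ R and ω ∉ R, we have ω ∉ Q(∛53), so x^2 + x + 1 remains irreducible over Q(∛53) and [Q(∛53, ω) : Q(∛53)] = 2. By the tower law, [Q(∛53, ω) : Q] = 3 · 2 = 6. (In fact Q(∛53, ω) is the splitting field of x^3 - 53 over Q.)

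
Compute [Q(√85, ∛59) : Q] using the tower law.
[Q(√85, ∛59) : Q] = 6

Let L = Q(√85, ∛59). Since Q(√85) ⊂ L and [Q(√85):Q] = 2, the tower law gives 2 | [L:Q]. Likewise Q(∛59) ⊂ L with [Q(∛59):Q] = 3 (because 59 is not a perfect cube), so 3 | [L:Q]. As gcd(2,3) = 1, [L:Q] is divisible by 6. Conversely L is generated over Q by √85 and ∛59, so [L:Q] ≤ 2·3 = 6. Therefore [Q(√85, ∛59) : Q] = 6.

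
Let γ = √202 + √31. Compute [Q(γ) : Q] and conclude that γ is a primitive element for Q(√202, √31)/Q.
[Q(γ) : Q] = 4 (equivalently, Q(γ) = Q(√202, √31))

Obviously Q(γ) ⊆ Q(√202, √31), and [Q(√202, √31):Q] = 4 (since 202, 31 are distinct squarefree integers > 1 with 6262 not a perfect square). To show equality we compute the minimal polynomial of γ. From γ = √202 + √31: γ^2 = 202 + 2√(6262) + 31 = 233 + 2√(6262), so γ^2 - 233 = 2√(6262); squaring, (γ^2 - 233)^2 = 4·6262, i.e. γ^4 - 466γ^2 + 54289 - 25048 = 0, i.e. γ^4 - 466γ^2 + 29241 = 0. So γ is a root of x^4 - 466x^2 + 29241. This polynomial is irreducible over Q: it has no rational root (each ±√202 ± √31 is irrational), and any factorization into two quadratics over Q would force √(6262) ∈ Q (pairing opposite roots) or √202, √31 ∈ Q (other pairings), all impossible. Hence [Q(γ):Q] = 4 = [Q(√202, √31):Q], so Q(γ) = Q(√202, √31).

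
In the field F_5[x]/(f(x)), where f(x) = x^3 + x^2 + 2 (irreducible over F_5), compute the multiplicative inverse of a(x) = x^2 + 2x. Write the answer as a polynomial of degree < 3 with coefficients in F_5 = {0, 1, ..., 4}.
a(x)^(-1) ≡ 2x^2 + 2 (mod f(x))

Since f is irreducible over F_5, F_5[x]/(f) is a field and a(x) ≠ 0 has an inverse. Apply the extended Euclidean algorithm to f(x) and a(x) in F_5[x]: f(x) = (x + 4)·a(x) + (2x + 2);  a(x) = (3x + 3)·(2x + 2) + (4). The last nonzero remainder is the constant 4 = gcd(f, a) in F_5. Back-substituting through the division chain expresses 4 = s(x)·a(x) + t(x)·f(x) with s(x) ≡ 3x^2 + 3 (mod f), so (3x^2 + 3)·a(x) ≡ 4 (mod f). Multiplying by 4^(-1) ≡ 4 in F_5 gives a(x)^(-1) ≡ 4·(3x^2 + 3) ≡ 2x^2 + 2 (mod f). Check: (x^2 + 2x)·(2x^2 + 2) = 2x^4 + 4x^3 + 2x^2 + 4x ≡ 1 (mod x^3 + x^2 + 2).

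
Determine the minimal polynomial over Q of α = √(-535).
m_α(x) = x^2 + 535

α satisfies α^2 + 535 = 0, so x^2 + 535 annihilates α. Since d = -535 is squarefree and ≠ 1, it is not a perfect square in Q, so x^2 + 535 has no rational root and is therefore irreducible over Q (a degree-2 polynomial over a field is irreducible iff it has no root). Hence m_α(x) = x^2 + 535.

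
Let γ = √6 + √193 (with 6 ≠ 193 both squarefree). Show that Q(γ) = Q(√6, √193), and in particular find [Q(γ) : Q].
[Q(γ) : Q] = 4 (equivalently, Q(γ) = Q(√6, √193))

Obviously Q(γ) ⊆ Q(√6, √193), and [Q(√6, √193):Q] = 4 (since 6, 193 are distinct squarefree integers > 1 with 1158 not a perfect square). To show equality we compute the minimal polynomial of γ. From γ = √6 + √193: γ^2 = 6 + 2√(1158) + 193 = 199 + 2√(1158), so γ^2 - 199 = 2√(1158); squaring, (γ^2 - 199)^2 = 4·1158, i.e. γ^4 - 398γ^2 + 39601 - 4632 = 0, i.e. γ^4 - 398γ^2 + 34969 = 0. So γ is a root of x^4 - 398x^2 + 34969. This polynomial is irreducible over Q: it has no rational root (each ±√6 ± √193 is irrational), and any factorization into two quadratics over Q would force √(1158) ∈ Q (pairing opposite roots) or √6, √193 ∈ Q (other pairings), all impossible. Hence [Q(γ):Q] = 4 = [Q(√6, √193):Q], so Q(γ) = Q(√6, √193).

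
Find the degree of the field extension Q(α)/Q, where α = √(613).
[Q(α):Q] = 2

[Q(α):Q] equals the degree of the minimal polynomial of α. Here α^2 = 613 and x^2 - 613 is irreducible (d = 613 is squarefree, ≠ 1, hence not a square), so deg(m_α) = 2. Thus [Q(α):Q] = 2.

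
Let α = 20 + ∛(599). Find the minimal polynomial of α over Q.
m_α(x) = x^3 - 60x^2 + 1200x - 8599

Set β = α - 20 = ∛(599), so β^3 = 599. Then (α - 20)^3 - 599 = 0, i.e. α is a root of g(x) = (x - 20)^3 - 599 = x^3 - 60x^2 + 1200x - 8599. Since g(x) = h(x - 20) where h(x) = x^3 - 599, and h is irreducible over Q (because 599 is not a perfect cube, so h has no rational root, and a monic cubic with no rational root is irreducible), g is also irreducible (irreducibility is preserved under the substitution x → x - 20). Hence m_α(x) = x^3 - 60x^2 + 1200x - 8599.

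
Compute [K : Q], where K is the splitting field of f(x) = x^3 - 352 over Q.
[K : Q] = 6

The roots of x^3 - 352 are ∛352, ω∛352, ω^2∛352 where ω = e^(2πi/3) is a primitive cube root of unity, so K = Q(∛352, ω). Now [Q(∛352):Q] = 3 (since 352 is not a perfect cube, x^3 - 352 is irreducible) and [Q(ω):Q] = 2. Both 2 and 3 divide [K:Q], and [K:Q] ≤ 3·2 = 6, so [K:Q] = 6. (Equivalently: Q(∛352) ⊂ R but ω ∉ R, so [K : Q(∛352)] = 2.)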